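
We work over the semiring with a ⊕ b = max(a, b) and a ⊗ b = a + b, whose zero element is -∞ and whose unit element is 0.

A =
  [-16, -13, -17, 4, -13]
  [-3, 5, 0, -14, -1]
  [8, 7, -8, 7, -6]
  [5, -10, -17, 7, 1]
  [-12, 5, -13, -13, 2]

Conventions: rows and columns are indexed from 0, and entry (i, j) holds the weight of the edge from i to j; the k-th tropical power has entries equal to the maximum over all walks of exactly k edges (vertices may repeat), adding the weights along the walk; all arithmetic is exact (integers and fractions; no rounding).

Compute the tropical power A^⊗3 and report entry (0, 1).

A^⊗2:
  [9, -6, -13, 11, 5]
  [8, 10, 5, 7, 4]
  [12, 12, 7, 14, 8]
  [12, 6, -10, 14, 8]
  [2, 10, 5, -6, 4]
A^⊗3:
  [16, 10, -6, 18, 12]
  [13, 15, 10, 14, 9]
  [19, 17, 12, 21, 15]
  [19, 13, 6, 21, 15]
  [13, 15, 10, 12, 9]
Key observation: the optimum is the walk 0->3->4->1, with weight 4 + 1 + 5 = 10.
Optimal value attained by: walk 0->3->4->1.
Answer: (A^⊗3)[0][1] = 10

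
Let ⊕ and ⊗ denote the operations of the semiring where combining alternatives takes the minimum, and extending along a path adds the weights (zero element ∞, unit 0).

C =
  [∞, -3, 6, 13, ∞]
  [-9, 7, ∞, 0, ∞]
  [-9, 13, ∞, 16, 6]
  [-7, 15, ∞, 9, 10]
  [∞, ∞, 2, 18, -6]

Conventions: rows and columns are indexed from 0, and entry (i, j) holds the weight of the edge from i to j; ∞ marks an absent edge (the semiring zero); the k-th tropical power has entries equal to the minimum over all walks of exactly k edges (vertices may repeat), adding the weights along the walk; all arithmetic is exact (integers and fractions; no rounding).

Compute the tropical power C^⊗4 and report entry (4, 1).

C^⊗2:
  [-12, 4, ∞, -3, 12]
  [-7, -12, -3, 4, 10]
  [4, -12, -3, 4, 0]
  [2, -10, -1, 6, 4]
  [-7, 15, -4, 12, -12]
C^⊗3:
  [-10, -15, -6, 1, 6]
  [-21, -10, -1, -12, 3]
  [-21, -5, 2, -12, -6]
  [-19, -3, 6, -10, -2]
  [-13, -10, -10, 6, -18]
C^⊗4:
  [-24, -13, -4, -15, 0]
  [-19, -24, -15, -10, -3]
  [-19, -24, -15, -8, -12]
  [-17, -22, -13, -6, -8]
  [-19, -16, -16, -10, -24]
Key observation: the optimum is the walk 4->4->2->0->1, with weight (-6) + 2 + (-9) + (-3) = -16.
Optimal value attained by: walk 4->4->2->0->1.
Answer: (C^⊗4)[4][1] = -16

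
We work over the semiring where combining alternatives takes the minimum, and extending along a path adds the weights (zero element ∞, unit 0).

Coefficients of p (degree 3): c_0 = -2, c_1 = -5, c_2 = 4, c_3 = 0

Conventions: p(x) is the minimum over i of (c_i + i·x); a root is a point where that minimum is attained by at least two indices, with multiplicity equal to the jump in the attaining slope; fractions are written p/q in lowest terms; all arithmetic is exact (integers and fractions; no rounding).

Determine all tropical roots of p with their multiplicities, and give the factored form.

hull edge (i=0, c=-2) to (i=1, c=-5): slope -3, span 1
hull edge (i=1, c=-5) to (i=3, c=0): slope 5/2, span 2
Factored form: p(x) = 0 ⊗ (x ⊕ (-5/2)) ⊗ (x ⊕ (-5/2)) ⊗ (x ⊕ 3)
Answer: roots = -5/2 (mult 2), 3 (mult 1)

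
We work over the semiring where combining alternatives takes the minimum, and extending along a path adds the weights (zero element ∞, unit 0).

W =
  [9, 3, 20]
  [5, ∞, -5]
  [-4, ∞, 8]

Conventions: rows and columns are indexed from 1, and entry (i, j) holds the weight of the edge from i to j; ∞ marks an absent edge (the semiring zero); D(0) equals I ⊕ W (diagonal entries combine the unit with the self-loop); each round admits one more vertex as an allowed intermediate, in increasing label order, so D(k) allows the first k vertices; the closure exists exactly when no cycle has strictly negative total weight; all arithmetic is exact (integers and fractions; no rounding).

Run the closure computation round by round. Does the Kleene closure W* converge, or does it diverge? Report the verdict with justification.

D(0):
  [0, 3, 20]
  [5, 0, -5]
  [-4, ∞, 0]
D(1):
  [0, 3, 20]
  [5, 0, -5]
  [-4, -1, 0]
Detection: at round 2, diagonal entry (3, 3) turns strictly negative.
Key observation: the cycle 3->1->2->3 has total weight (-4) + 3 + (-5), which is strictly negative.
Answer: DIVERGES — negative cycle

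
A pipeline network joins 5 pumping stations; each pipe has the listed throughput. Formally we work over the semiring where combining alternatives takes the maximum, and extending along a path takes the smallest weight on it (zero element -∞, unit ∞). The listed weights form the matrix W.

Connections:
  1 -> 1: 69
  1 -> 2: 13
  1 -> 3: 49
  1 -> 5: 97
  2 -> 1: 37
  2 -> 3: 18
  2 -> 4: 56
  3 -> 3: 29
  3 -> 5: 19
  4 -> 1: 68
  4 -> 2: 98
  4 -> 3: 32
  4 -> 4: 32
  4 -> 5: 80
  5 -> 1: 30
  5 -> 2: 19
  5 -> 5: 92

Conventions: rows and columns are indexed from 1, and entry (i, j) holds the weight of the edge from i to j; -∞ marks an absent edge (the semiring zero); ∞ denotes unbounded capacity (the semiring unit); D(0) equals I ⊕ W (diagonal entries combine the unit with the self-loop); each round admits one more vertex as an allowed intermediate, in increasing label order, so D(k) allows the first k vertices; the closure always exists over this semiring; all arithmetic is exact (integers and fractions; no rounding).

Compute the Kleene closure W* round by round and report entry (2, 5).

D(0):
  [∞, 13, 49, -∞, 97]
  [37, ∞, 18, 56, -∞]
  [-∞, -∞, ∞, -∞, 19]
  [68, 98, 32, ∞, 80]
  [30, 19, -∞, -∞, ∞]
D(1):
  [∞, 13, 49, -∞, 97]
  [37, ∞, 37, 56, 37]
  [-∞, -∞, ∞, -∞, 19]
  [68, 98, 49, ∞, 80]
  [30, 19, 30, -∞, ∞]
D(2):
  [∞, 13, 49, 13, 97]
  [37, ∞, 37, 56, 37]
  [-∞, -∞, ∞, -∞, 19]
  [68, 98, 49, ∞, 80]
  [30, 19, 30, 19, ∞]
D(3):
  [∞, 13, 49, 13, 97]
  [37, ∞, 37, 56, 37]
  [-∞, -∞, ∞, -∞, 19]
  [68, 98, 49, ∞, 80]
  [30, 19, 30, 19, ∞]
D(4):
  [∞, 13, 49, 13, 97]
  [56, ∞, 49, 56, 56]
  [-∞, -∞, ∞, -∞, 19]
  [68, 98, 49, ∞, 80]
  [30, 19, 30, 19, ∞]
D(5):
  [∞, 19, 49, 19, 97]
  [56, ∞, 49, 56, 56]
  [19, 19, ∞, 19, 19]
  [68, 98, 49, ∞, 80]
  [30, 19, 30, 19, ∞]
Answer: W*[2][5] = 56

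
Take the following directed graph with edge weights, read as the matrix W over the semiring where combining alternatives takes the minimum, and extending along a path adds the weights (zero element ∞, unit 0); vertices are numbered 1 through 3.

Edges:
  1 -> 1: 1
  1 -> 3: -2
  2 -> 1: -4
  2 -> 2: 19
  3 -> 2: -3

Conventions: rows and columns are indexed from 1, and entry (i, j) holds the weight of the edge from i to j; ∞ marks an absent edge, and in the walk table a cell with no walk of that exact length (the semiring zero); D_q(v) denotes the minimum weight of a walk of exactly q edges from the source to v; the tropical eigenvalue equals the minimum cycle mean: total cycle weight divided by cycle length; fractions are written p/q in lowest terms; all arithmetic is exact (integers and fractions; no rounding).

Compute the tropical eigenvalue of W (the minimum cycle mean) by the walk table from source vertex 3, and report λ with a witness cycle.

q=0: [∞, ∞, 0]
q=1: [∞, -3, ∞]
q=2: [-7, 16, ∞]
q=3: [-6, 35, -9]
Optimal cycle mean attained by: cycle 1->3->2->1, total (-2) + (-3) + (-4), length 3.
Answer: λ = -3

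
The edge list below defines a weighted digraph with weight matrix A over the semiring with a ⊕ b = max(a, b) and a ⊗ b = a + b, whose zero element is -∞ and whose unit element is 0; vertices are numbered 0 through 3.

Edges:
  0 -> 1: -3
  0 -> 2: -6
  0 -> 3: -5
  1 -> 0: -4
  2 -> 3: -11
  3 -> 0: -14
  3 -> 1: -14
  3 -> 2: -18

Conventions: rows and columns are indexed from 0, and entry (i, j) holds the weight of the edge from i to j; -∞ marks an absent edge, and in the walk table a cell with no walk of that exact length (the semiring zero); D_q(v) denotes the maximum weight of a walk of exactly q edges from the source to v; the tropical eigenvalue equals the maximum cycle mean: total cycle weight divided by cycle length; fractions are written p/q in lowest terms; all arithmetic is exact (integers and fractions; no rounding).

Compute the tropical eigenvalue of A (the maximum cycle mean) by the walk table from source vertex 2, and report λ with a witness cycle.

q=0: [-∞, -∞, 0, -∞]
q=1: [-∞, -∞, -∞, -11]
q=2: [-25, -25, -29, -∞]
q=3: [-29, -28, -31, -30]
q=4: [-32, -32, -35, -34]
Optimal cycle mean attained by: cycle 0->1->0, total (-3) + (-4), length 2.
Answer: λ = -7/2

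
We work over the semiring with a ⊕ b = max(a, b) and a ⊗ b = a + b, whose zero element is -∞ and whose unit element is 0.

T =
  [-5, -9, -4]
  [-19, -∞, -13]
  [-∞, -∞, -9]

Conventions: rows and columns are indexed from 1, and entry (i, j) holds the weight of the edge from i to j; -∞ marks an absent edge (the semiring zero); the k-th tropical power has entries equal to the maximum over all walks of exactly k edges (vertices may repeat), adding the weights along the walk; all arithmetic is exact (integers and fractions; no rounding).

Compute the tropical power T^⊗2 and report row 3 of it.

T^⊗2:
  [-10, -14, -9]
  [-24, -28, -22]
  [-∞, -∞, -18]
Answer: row 3 of T^⊗2 = [-∞, -∞, -18]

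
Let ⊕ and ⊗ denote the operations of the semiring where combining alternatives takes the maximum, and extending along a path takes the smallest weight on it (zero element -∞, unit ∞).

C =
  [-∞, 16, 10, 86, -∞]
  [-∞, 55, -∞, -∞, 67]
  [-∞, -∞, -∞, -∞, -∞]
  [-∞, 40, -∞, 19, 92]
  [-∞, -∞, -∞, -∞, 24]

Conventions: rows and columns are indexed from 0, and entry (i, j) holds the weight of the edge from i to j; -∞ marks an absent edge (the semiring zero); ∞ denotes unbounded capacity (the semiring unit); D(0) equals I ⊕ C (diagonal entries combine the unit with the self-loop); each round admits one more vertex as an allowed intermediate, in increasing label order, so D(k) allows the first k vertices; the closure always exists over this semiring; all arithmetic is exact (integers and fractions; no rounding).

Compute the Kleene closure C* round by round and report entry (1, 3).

D(0):
  [∞, 16, 10, 86, -∞]
  [-∞, ∞, -∞, -∞, 67]
  [-∞, -∞, ∞, -∞, -∞]
  [-∞, 40, -∞, ∞, 92]
  [-∞, -∞, -∞, -∞, ∞]
D(1):
  [∞, 16, 10, 86, -∞]
  [-∞, ∞, -∞, -∞, 67]
  [-∞, -∞, ∞, -∞, -∞]
  [-∞, 40, -∞, ∞, 92]
  [-∞, -∞, -∞, -∞, ∞]
D(2):
  [∞, 16, 10, 86, 16]
  [-∞, ∞, -∞, -∞, 67]
  [-∞, -∞, ∞, -∞, -∞]
  [-∞, 40, -∞, ∞, 92]
  [-∞, -∞, -∞, -∞, ∞]
D(3):
  [∞, 16, 10, 86, 16]
  [-∞, ∞, -∞, -∞, 67]
  [-∞, -∞, ∞, -∞, -∞]
  [-∞, 40, -∞, ∞, 92]
  [-∞, -∞, -∞, -∞, ∞]
D(4):
  [∞, 40, 10, 86, 86]
  [-∞, ∞, -∞, -∞, 67]
  [-∞, -∞, ∞, -∞, -∞]
  [-∞, 40, -∞, ∞, 92]
  [-∞, -∞, -∞, -∞, ∞]
D(5):
  [∞, 40, 10, 86, 86]
  [-∞, ∞, -∞, -∞, 67]
  [-∞, -∞, ∞, -∞, -∞]
  [-∞, 40, -∞, ∞, 92]
  [-∞, -∞, -∞, -∞, ∞]
Answer: C*[1][3] = -∞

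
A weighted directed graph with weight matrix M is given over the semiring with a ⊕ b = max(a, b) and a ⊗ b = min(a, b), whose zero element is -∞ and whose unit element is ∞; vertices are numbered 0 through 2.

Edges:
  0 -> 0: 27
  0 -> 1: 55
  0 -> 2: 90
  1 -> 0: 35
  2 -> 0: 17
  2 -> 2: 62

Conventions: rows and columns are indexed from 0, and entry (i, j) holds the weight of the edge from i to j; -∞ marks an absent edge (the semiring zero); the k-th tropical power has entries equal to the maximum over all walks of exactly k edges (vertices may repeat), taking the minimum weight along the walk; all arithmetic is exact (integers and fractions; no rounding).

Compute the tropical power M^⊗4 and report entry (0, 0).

M^⊗2:
  [35, 27, 62]
  [27, 35, 35]
  [17, 17, 62]
M^⊗3:
  [27, 35, 62]
  [35, 27, 35]
  [17, 17, 62]
M^⊗4:
  [35, 27, 62]
  [27, 35, 35]
  [17, 17, 62]
Key observation: the optimum is the walk 0->1->0->1->0, with weight 55 min 35 min 55 min 35 = 35.
Optimal value attained by: walk 0->1->0->1->0.
Answer: (M^⊗4)[0][0] = 35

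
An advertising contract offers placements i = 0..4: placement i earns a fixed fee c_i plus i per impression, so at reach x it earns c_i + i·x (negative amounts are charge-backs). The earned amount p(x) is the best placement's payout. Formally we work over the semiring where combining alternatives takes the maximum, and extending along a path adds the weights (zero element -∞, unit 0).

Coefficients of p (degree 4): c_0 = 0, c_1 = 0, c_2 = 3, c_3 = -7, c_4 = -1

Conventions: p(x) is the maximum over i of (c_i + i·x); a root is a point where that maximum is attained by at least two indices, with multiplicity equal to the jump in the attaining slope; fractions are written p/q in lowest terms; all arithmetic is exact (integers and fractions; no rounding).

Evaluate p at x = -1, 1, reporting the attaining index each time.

p(-1) = max(0+0·(-1)=0, 0+1·(-1)=-1, 3+2·(-1)=1, -7+3·(-1)=-10, -1+4·(-1)=-5) = 1 (attained by i=2)
p(1) = max(0+0·1=0, 0+1·1=1, 3+2·1=5, -7+3·1=-4, -1+4·1=3) = 5 (attained by i=2)
Answer: p(-1) = 1; p(1) = 5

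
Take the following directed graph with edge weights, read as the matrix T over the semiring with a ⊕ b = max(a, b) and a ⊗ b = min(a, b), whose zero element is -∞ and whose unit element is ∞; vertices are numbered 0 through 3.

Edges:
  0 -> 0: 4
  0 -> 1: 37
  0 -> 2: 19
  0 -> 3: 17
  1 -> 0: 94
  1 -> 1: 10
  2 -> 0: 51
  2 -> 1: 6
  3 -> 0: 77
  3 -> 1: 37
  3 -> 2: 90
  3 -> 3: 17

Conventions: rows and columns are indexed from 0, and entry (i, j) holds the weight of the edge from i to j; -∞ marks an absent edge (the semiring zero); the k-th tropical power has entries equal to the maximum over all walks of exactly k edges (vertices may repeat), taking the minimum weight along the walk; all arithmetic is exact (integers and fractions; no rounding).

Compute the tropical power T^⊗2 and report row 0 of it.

T^⊗2:
  [37, 17, 17, 17]
  [10, 37, 19, 17]
  [6, 37, 19, 17]
  [51, 37, 19, 17]
Answer: row 0 of T^⊗2 = [37, 17, 17, 17]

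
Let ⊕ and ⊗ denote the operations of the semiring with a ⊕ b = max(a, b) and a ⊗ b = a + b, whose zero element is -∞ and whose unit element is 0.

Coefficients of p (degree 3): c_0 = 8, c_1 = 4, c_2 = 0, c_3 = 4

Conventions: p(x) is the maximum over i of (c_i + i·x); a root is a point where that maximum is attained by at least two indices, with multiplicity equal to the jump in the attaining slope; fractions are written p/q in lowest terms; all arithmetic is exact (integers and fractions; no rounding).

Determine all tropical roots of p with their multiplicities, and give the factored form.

hull edge (i=0, c=8) to (i=3, c=4): slope -4/3, span 3
Factored form: p(x) = 4 ⊗ (x ⊕ 4/3) ⊗ (x ⊕ 4/3) ⊗ (x ⊕ 4/3)
Answer: roots = 4/3 (mult 3)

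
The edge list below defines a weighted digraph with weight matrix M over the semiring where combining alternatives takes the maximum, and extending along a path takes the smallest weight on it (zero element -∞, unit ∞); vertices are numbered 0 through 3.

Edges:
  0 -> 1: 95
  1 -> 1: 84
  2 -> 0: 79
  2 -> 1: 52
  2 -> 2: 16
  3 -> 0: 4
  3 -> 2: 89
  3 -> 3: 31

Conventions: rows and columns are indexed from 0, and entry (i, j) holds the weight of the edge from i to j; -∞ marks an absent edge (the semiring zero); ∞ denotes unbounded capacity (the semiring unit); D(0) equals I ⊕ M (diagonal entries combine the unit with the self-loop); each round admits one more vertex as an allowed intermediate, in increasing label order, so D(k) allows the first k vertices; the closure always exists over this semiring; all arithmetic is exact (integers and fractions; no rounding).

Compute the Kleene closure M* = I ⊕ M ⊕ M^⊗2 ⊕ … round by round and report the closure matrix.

D(0):
  [∞, 95, -∞, -∞]
  [-∞, ∞, -∞, -∞]
  [79, 52, ∞, -∞]
  [4, -∞, 89, ∞]
D(1):
  [∞, 95, -∞, -∞]
  [-∞, ∞, -∞, -∞]
  [79, 79, ∞, -∞]
  [4, 4, 89, ∞]
D(2):
  [∞, 95, -∞, -∞]
  [-∞, ∞, -∞, -∞]
  [79, 79, ∞, -∞]
  [4, 4, 89, ∞]
D(3):
  [∞, 95, -∞, -∞]
  [-∞, ∞, -∞, -∞]
  [79, 79, ∞, -∞]
  [79, 79, 89, ∞]
D(4):
  [∞, 95, -∞, -∞]
  [-∞, ∞, -∞, -∞]
  [79, 79, ∞, -∞]
  [79, 79, 89, ∞]
Answer: M* = [[∞, 95, -∞, -∞], [-∞, ∞, -∞, -∞], [79, 79, ∞, -∞], [79, 79, 89, ∞]]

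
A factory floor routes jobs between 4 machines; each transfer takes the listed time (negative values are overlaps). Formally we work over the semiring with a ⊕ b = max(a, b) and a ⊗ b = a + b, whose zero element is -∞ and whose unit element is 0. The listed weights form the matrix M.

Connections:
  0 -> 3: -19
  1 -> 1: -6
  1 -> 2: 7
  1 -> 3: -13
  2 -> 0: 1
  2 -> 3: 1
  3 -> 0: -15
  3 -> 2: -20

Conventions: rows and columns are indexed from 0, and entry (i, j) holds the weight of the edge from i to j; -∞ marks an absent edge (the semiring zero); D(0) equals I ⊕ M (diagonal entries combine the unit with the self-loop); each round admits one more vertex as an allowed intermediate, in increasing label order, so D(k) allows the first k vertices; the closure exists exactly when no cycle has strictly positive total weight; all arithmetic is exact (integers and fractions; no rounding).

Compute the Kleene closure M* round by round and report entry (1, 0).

D(0):
  [0, -∞, -∞, -19]
  [-∞, 0, 7, -13]
  [1, -∞, 0, 1]
  [-15, -∞, -20, 0]
D(1):
  [0, -∞, -∞, -19]
  [-∞, 0, 7, -13]
  [1, -∞, 0, 1]
  [-15, -∞, -20, 0]
D(2):
  [0, -∞, -∞, -19]
  [-∞, 0, 7, -13]
  [1, -∞, 0, 1]
  [-15, -∞, -20, 0]
D(3):
  [0, -∞, -∞, -19]
  [8, 0, 7, 8]
  [1, -∞, 0, 1]
  [-15, -∞, -20, 0]
D(4):
  [0, -∞, -39, -19]
  [8, 0, 7, 8]
  [1, -∞, 0, 1]
  [-15, -∞, -20, 0]
Answer: M*[1][0] = 8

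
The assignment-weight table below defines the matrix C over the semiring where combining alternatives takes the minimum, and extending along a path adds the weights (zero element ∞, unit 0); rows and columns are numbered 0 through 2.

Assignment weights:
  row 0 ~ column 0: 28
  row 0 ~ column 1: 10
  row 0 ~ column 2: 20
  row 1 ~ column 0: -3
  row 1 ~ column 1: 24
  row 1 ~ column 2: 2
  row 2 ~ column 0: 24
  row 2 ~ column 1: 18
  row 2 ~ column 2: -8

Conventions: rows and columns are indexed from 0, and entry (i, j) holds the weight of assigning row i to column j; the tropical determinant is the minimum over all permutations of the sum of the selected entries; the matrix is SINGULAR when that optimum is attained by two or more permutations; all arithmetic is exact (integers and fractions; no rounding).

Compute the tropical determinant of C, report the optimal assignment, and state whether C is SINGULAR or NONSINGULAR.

σ = (0, 1, 2): 28 + 24 + (-8) = 44
σ = (0, 2, 1): 28 + 2 + 18 = 48
σ = (1, 0, 2): 10 + (-3) + (-8) = -1
σ = (1, 2, 0): 10 + 2 + 24 = 36
σ = (2, 0, 1): 20 + (-3) + 18 = 35
σ = (2, 1, 0): 20 + 24 + 24 = 68
Optimal value attained by: σ = (1, 0, 2).
Answer: det⊕(C) = -1; verdict: NONSINGULAR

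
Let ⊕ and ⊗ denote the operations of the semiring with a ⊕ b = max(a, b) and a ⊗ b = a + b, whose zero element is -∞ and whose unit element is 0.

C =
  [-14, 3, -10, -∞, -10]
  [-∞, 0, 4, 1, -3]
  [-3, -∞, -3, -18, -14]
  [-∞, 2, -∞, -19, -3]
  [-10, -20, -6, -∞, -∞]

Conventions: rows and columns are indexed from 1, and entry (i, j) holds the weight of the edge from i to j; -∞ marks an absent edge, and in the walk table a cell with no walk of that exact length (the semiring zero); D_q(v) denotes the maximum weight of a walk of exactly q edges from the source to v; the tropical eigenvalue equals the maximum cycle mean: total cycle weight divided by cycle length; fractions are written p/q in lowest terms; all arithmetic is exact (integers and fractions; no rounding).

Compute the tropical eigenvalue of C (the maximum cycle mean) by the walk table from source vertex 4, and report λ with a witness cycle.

q=0: [-∞, -∞, -∞, 0, -∞]
q=1: [-∞, 2, -∞, -19, -3]
q=2: [-13, 2, 6, 3, -1]
q=3: [3, 5, 6, 3, 0]
q=4: [3, 6, 9, 6, 2]
q=5: [6, 8, 10, 7, 3]
Optimal cycle mean attained by: cycle 2->4->2, total 1 + 2, length 2.
Answer: λ = 3/2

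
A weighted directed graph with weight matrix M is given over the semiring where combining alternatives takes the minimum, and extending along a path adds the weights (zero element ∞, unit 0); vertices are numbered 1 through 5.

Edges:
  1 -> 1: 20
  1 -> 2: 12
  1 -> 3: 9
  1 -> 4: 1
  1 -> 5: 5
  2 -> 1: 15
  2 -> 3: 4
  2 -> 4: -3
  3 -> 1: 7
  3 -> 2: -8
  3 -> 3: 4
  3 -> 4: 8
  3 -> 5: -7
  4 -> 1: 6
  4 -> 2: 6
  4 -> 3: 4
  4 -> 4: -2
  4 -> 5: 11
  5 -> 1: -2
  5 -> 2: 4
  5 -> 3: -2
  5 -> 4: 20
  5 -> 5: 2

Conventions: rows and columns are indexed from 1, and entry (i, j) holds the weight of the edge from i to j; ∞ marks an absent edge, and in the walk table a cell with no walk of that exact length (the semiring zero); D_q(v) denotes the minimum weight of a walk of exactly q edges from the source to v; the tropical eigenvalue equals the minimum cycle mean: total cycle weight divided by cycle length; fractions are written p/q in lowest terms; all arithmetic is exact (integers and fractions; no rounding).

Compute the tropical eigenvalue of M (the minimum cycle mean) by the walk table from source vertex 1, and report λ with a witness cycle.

q=0: [0, ∞, ∞, ∞, ∞]
q=1: [20, 12, 9, 1, 5]
q=2: [3, 1, 3, -1, 2]
q=3: [0, -5, 0, -3, -4]
q=4: [-6, -8, -6, -8, -7]
q=5: [-9, -14, -9, -11, -13]
Optimal cycle mean attained by: cycle 3->5->3, total (-7) + (-2), length 2.
Answer: λ = -9/2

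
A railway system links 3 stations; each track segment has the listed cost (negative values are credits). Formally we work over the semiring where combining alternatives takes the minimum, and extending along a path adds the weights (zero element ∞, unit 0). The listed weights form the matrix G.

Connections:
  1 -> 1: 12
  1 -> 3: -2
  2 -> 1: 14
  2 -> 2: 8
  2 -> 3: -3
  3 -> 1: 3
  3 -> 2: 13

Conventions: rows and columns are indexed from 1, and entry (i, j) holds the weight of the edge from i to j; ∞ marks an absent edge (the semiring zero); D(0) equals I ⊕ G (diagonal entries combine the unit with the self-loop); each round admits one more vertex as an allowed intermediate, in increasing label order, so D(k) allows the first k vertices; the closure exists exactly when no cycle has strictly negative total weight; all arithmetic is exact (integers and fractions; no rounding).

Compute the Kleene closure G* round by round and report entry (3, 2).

D(0):
  [0, ∞, -2]
  [14, 0, -3]
  [3, 13, 0]
D(1):
  [0, ∞, -2]
  [14, 0, -3]
  [3, 13, 0]
D(2):
  [0, ∞, -2]
  [14, 0, -3]
  [3, 13, 0]
D(3):
  [0, 11, -2]
  [0, 0, -3]
  [3, 13, 0]
Answer: G*[3][2] = 13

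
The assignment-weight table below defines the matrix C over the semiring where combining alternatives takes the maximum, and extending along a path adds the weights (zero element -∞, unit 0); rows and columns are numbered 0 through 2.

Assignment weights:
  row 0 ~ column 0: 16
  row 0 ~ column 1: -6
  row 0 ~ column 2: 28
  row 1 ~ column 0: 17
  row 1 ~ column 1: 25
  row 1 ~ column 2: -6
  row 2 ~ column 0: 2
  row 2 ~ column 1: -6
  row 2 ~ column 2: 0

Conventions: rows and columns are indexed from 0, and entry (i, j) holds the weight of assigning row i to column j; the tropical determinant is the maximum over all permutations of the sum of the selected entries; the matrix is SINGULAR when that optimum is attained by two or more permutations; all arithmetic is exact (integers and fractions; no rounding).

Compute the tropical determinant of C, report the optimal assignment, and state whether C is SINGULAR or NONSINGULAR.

σ = (0, 1, 2): 16 + 25 + 0 = 41
σ = (0, 2, 1): 16 + (-6) + (-6) = 4
σ = (1, 0, 2): (-6) + 17 + 0 = 11
σ = (1, 2, 0): (-6) + (-6) + 2 = -10
σ = (2, 0, 1): 28 + 17 + (-6) = 39
σ = (2, 1, 0): 28 + 25 + 2 = 55
Optimal value attained by: σ = (2, 1, 0).
Answer: det⊕(C) = 55; verdict: NONSINGULAR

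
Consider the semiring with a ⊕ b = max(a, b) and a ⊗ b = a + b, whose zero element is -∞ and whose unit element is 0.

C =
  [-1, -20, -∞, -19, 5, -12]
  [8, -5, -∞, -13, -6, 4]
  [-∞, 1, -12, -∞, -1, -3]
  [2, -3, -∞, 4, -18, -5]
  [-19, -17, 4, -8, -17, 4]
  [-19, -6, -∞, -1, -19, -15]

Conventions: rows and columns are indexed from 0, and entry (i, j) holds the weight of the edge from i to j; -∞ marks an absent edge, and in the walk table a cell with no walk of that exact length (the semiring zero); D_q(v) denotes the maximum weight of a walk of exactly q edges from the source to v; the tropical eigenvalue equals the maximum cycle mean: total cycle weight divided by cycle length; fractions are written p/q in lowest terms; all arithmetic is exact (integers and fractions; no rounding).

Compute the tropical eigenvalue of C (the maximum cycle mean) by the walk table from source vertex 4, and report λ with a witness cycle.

q=0: [-∞, -∞, -∞, -∞, 0, -∞]
q=1: [-19, -17, 4, -8, -17, 4]
q=2: [-6, 5, -8, 3, 3, 1]
q=3: [13, 0, 7, 7, -1, 9]
q=4: [12, 8, 3, 11, 18, 4]
q=5: [16, 8, 22, 15, 17, 22]
q=6: [17, 23, 21, 21, 21, 21]
Optimal cycle mean attained by: cycle 0->4->2->1->0, total 5 + 4 + 1 + 8, length 4.
Answer: λ = 9/2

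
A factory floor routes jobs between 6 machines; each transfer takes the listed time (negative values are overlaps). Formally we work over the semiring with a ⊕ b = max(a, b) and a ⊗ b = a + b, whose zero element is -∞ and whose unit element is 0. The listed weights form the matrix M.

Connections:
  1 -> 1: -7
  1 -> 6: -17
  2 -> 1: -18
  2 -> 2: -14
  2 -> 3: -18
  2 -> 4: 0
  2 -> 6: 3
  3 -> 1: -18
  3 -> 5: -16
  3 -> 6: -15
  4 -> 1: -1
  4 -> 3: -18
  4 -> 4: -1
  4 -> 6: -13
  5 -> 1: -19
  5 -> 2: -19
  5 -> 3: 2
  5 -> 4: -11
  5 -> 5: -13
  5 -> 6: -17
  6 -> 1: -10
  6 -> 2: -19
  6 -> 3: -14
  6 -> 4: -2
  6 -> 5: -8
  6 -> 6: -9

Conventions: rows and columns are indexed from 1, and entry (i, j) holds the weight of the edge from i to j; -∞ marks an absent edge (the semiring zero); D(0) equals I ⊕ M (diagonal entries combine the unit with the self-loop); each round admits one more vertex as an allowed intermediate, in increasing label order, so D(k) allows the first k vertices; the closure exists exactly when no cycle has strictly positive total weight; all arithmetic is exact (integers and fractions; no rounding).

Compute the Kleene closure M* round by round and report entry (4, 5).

D(0):
  [0, -∞, -∞, -∞, -∞, -17]
  [-18, 0, -18, 0, -∞, 3]
  [-18, -∞, 0, -∞, -16, -15]
  [-1, -∞, -18, 0, -∞, -13]
  [-19, -19, 2, -11, 0, -17]
  [-10, -19, -14, -2, -8, 0]
D(1):
  [0, -∞, -∞, -∞, -∞, -17]
  [-18, 0, -18, 0, -∞, 3]
  [-18, -∞, 0, -∞, -16, -15]
  [-1, -∞, -18, 0, -∞, -13]
  [-19, -19, 2, -11, 0, -17]
  [-10, -19, -14, -2, -8, 0]
D(2):
  [0, -∞, -∞, -∞, -∞, -17]
  [-18, 0, -18, 0, -∞, 3]
  [-18, -∞, 0, -∞, -16, -15]
  [-1, -∞, -18, 0, -∞, -13]
  [-19, -19, 2, -11, 0, -16]
  [-10, -19, -14, -2, -8, 0]
D(3):
  [0, -∞, -∞, -∞, -∞, -17]
  [-18, 0, -18, 0, -34, 3]
  [-18, -∞, 0, -∞, -16, -15]
  [-1, -∞, -18, 0, -34, -13]
  [-16, -19, 2, -11, 0, -13]
  [-10, -19, -14, -2, -8, 0]
D(4):
  [0, -∞, -∞, -∞, -∞, -17]
  [-1, 0, -18, 0, -34, 3]
  [-18, -∞, 0, -∞, -16, -15]
  [-1, -∞, -18, 0, -34, -13]
  [-12, -19, 2, -11, 0, -13]
  [-3, -19, -14, -2, -8, 0]
D(5):
  [0, -∞, -∞, -∞, -∞, -17]
  [-1, 0, -18, 0, -34, 3]
  [-18, -35, 0, -27, -16, -15]
  [-1, -53, -18, 0, -34, -13]
  [-12, -19, 2, -11, 0, -13]
  [-3, -19, -6, -2, -8, 0]
D(6):
  [0, -36, -23, -19, -25, -17]
  [0, 0, -3, 1, -5, 3]
  [-18, -34, 0, -17, -16, -15]
  [-1, -32, -18, 0, -21, -13]
  [-12, -19, 2, -11, 0, -13]
  [-3, -19, -6, -2, -8, 0]
Answer: M*[4][5] = -21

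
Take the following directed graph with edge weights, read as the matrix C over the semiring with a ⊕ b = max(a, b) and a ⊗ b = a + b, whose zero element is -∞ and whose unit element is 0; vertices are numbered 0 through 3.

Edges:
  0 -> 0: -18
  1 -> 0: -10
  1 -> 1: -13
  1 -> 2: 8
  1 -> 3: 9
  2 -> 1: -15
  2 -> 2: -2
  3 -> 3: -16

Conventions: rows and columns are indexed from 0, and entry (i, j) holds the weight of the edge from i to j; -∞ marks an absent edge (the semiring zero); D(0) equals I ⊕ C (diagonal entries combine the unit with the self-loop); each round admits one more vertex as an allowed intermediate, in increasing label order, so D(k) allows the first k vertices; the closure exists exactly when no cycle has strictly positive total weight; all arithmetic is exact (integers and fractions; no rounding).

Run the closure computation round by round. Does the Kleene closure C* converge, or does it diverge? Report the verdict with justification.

D(0):
  [0, -∞, -∞, -∞]
  [-10, 0, 8, 9]
  [-∞, -15, 0, -∞]
  [-∞, -∞, -∞, 0]
D(1):
  [0, -∞, -∞, -∞]
  [-10, 0, 8, 9]
  [-∞, -15, 0, -∞]
  [-∞, -∞, -∞, 0]
D(2):
  [0, -∞, -∞, -∞]
  [-10, 0, 8, 9]
  [-25, -15, 0, -6]
  [-∞, -∞, -∞, 0]
D(3):
  [0, -∞, -∞, -∞]
  [-10, 0, 8, 9]
  [-25, -15, 0, -6]
  [-∞, -∞, -∞, 0]
D(4):
  [0, -∞, -∞, -∞]
  [-10, 0, 8, 9]
  [-25, -15, 0, -6]
  [-∞, -∞, -∞, 0]
Key observation: every diagonal entry stays at the unit through all rounds, so no improving cycle exists.
Answer: CONVERGES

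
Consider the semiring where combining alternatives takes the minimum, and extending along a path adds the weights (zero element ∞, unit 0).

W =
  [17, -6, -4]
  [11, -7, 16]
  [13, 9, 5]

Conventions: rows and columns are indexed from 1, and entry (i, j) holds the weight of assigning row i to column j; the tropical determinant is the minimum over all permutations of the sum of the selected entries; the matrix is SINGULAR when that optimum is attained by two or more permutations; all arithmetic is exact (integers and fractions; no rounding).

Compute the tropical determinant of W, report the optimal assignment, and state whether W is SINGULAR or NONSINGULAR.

σ = (1, 2, 3): 17 + (-7) + 5 = 15
σ = (1, 3, 2): 17 + 16 + 9 = 42
σ = (2, 1, 3): (-6) + 11 + 5 = 10
σ = (2, 3, 1): (-6) + 16 + 13 = 23
σ = (3, 1, 2): (-4) + 11 + 9 = 16
σ = (3, 2, 1): (-4) + (-7) + 13 = 2
Optimal value attained by: σ = (3, 2, 1).
Answer: det⊕(W) = 2; verdict: NONSINGULAR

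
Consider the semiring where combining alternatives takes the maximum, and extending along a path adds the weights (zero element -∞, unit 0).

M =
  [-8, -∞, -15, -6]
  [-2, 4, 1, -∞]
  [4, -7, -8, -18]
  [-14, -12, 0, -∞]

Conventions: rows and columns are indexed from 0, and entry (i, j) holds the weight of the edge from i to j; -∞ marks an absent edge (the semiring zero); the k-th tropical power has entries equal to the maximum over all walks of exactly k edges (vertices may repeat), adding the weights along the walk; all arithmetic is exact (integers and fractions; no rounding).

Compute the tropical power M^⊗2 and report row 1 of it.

M^⊗2:
  [-11, -18, -6, -14]
  [5, 8, 5, -8]
  [-4, -3, -6, -2]
  [4, -7, -8, -18]
Answer: row 1 of M^⊗2 = [5, 8, 5, -8]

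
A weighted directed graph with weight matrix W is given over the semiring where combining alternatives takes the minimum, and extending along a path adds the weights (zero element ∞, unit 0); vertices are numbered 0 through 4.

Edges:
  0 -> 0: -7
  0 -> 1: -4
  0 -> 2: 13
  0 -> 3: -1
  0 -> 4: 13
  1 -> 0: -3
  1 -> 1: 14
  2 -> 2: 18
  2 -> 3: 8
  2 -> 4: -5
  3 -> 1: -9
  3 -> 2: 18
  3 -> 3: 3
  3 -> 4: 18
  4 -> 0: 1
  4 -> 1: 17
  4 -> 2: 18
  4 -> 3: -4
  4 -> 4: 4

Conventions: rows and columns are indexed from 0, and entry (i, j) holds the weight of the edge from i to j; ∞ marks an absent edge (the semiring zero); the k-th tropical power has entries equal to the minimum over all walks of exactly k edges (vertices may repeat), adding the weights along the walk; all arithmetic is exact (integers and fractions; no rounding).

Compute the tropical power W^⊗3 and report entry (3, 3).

W^⊗2:
  [-14, -11, 6, -8, 6]
  [-10, -7, 10, -4, 10]
  [-4, -1, 13, -9, -1]
  [-12, -6, 21, 6, 13]
  [-6, -13, 14, -1, 8]
W^⊗3:
  [-21, -18, -1, -15, -1]
  [-17, -14, 3, -11, 3]
  [-11, -18, 9, -6, 3]
  [-19, -16, 1, -13, 1]
  [-16, -10, 7, -7, 7]
Key observation: the optimum is the walk 3->1->0->3, with weight (-9) + (-3) + (-1) = -13.
Optimal value attained by: walk 3->1->0->3.
Answer: (W^⊗3)[3][3] = -13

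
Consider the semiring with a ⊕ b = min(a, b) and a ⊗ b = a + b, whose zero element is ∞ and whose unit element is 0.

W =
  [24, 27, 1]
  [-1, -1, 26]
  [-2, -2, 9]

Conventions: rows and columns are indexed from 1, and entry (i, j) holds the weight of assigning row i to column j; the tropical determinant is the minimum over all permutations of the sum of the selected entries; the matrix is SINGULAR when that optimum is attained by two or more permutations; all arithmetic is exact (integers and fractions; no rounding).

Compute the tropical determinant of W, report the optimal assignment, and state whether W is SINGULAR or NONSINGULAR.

σ = (1, 2, 3): 24 + (-1) + 9 = 32
σ = (1, 3, 2): 24 + 26 + (-2) = 48
σ = (2, 1, 3): 27 + (-1) + 9 = 35
σ = (2, 3, 1): 27 + 26 + (-2) = 51
σ = (3, 1, 2): 1 + (-1) + (-2) = -2
σ = (3, 2, 1): 1 + (-1) + (-2) = -2
Optimal value attained by: σ = (3, 1, 2).
Answer: det⊕(W) = -2; verdict: SINGULAR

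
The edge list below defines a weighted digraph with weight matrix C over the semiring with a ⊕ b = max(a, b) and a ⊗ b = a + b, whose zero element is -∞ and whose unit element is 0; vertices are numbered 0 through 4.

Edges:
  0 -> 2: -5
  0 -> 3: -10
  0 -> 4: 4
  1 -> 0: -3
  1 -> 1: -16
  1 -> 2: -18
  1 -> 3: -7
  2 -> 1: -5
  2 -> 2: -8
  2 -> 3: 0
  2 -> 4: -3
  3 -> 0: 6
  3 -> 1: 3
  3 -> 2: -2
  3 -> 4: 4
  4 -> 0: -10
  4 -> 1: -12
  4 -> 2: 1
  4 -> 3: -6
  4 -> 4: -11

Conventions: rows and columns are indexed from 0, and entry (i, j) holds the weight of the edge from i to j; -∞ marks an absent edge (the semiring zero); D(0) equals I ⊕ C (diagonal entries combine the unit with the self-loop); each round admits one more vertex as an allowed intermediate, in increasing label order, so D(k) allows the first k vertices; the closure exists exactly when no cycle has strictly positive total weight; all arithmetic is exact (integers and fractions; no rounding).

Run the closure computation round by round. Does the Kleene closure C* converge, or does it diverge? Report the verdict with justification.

D(0):
  [0, -∞, -5, -10, 4]
  [-3, 0, -18, -7, -∞]
  [-∞, -5, 0, 0, -3]
  [6, 3, -2, 0, 4]
  [-10, -12, 1, -6, 0]
D(1):
  [0, -∞, -5, -10, 4]
  [-3, 0, -8, -7, 1]
  [-∞, -5, 0, 0, -3]
  [6, 3, 1, 0, 10]
  [-10, -12, 1, -6, 0]
D(2):
  [0, -∞, -5, -10, 4]
  [-3, 0, -8, -7, 1]
  [-8, -5, 0, 0, -3]
  [6, 3, 1, 0, 10]
  [-10, -12, 1, -6, 0]
Detection: at round 3, diagonal entry (3, 3) turns strictly positive.
Key observation: the cycle 3->0->2->3 has total weight 6 + (-5) + 0, which is strictly positive.
Answer: DIVERGES — positive cycle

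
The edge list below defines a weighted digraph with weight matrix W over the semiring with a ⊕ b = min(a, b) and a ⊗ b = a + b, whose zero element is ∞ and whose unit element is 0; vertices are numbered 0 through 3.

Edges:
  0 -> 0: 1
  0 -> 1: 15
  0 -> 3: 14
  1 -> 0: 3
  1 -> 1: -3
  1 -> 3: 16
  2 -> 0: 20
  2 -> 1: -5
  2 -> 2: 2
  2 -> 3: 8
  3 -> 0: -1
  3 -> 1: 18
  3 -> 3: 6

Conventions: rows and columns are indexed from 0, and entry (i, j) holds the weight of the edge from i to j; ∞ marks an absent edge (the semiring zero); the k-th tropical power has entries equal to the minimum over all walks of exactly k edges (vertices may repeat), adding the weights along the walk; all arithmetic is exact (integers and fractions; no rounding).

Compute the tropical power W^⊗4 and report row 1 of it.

W^⊗2:
  [2, 12, ∞, 15]
  [0, -6, ∞, 13]
  [-2, -8, 4, 10]
  [0, 14, ∞, 12]
W^⊗3:
  [3, 9, ∞, 16]
  [-3, -9, ∞, 10]
  [-5, -11, 6, 8]
  [1, 11, ∞, 14]
W^⊗4:
  [4, 6, ∞, 17]
  [-6, -12, ∞, 7]
  [-8, -14, 8, 5]
  [2, 8, ∞, 15]
Answer: row 1 of W^⊗4 = [-6, -12, ∞, 7]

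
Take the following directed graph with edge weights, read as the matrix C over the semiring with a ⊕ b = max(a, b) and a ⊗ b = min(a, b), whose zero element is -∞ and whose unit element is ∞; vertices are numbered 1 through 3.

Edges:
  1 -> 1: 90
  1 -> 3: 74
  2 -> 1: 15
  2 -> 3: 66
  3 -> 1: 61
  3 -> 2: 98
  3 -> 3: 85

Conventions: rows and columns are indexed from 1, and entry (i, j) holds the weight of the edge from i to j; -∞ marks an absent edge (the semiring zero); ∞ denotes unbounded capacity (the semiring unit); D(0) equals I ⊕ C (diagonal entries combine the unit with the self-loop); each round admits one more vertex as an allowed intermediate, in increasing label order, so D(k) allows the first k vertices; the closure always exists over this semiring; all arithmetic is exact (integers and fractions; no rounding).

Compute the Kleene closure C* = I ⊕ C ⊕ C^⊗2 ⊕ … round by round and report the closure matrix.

D(0):
  [∞, -∞, 74]
  [15, ∞, 66]
  [61, 98, ∞]
D(1):
  [∞, -∞, 74]
  [15, ∞, 66]
  [61, 98, ∞]
D(2):
  [∞, -∞, 74]
  [15, ∞, 66]
  [61, 98, ∞]
D(3):
  [∞, 74, 74]
  [61, ∞, 66]
  [61, 98, ∞]
Answer: C* = [[∞, 74, 74], [61, ∞, 66], [61, 98, ∞]]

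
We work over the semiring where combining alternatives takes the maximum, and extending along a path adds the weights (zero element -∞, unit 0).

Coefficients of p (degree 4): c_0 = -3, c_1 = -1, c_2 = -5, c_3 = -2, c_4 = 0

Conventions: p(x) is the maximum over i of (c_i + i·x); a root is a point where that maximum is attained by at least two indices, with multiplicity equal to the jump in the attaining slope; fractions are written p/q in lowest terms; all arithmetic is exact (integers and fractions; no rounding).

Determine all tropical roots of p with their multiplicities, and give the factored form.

hull edge (i=0, c=-3) to (i=1, c=-1): slope 2, span 1
hull edge (i=1, c=-1) to (i=4, c=0): slope 1/3, span 3
Factored form: p(x) = 0 ⊗ (x ⊕ (-2)) ⊗ (x ⊕ (-1/3)) ⊗ (x ⊕ (-1/3)) ⊗ (x ⊕ (-1/3))
Answer: roots = -2 (mult 1), -1/3 (mult 3)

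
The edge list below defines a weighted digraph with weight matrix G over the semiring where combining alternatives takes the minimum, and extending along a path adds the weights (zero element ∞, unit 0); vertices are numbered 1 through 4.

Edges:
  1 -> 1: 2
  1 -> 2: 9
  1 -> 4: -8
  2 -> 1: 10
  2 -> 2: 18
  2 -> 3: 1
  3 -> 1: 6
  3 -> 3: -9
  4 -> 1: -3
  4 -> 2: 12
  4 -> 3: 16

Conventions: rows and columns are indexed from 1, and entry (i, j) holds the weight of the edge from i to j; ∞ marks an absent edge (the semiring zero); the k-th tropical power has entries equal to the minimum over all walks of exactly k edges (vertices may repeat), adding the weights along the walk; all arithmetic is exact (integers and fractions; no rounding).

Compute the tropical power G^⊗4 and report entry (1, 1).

G^⊗2:
  [-11, 4, 8, -6]
  [7, 19, -8, 2]
  [-3, 15, -18, -2]
  [-1, 6, 7, -11]
G^⊗3:
  [-9, -2, -1, -19]
  [-2, 14, -17, -1]
  [-12, 6, -27, -11]
  [-14, 1, -2, -9]
G^⊗4:
  [-22, -7, -10, -17]
  [-11, 7, -26, -10]
  [-21, -3, -36, -20]
  [-12, -5, -11, -22]
Key observation: the optimum is the walk 1->4->1->4->1, with weight (-8) + (-3) + (-8) + (-3) = -22.
Optimal value attained by: walk 1->4->1->4->1.
Answer: (G^⊗4)[1][1] = -22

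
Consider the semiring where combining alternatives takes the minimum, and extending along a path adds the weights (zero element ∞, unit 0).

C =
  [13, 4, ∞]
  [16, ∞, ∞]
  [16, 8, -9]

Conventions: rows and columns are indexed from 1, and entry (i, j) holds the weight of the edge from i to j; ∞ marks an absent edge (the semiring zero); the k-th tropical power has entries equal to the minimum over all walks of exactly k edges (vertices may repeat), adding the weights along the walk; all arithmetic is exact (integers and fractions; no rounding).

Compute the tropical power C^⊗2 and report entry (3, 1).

C^⊗2:
  [20, 17, ∞]
  [29, 20, ∞]
  [7, -1, -18]
Key observation: the optimum is the walk 3->3->1, with weight (-9) + 16 = 7.
Optimal value attained by: walk 3->3->1.
Answer: (C^⊗2)[3][1] = 7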